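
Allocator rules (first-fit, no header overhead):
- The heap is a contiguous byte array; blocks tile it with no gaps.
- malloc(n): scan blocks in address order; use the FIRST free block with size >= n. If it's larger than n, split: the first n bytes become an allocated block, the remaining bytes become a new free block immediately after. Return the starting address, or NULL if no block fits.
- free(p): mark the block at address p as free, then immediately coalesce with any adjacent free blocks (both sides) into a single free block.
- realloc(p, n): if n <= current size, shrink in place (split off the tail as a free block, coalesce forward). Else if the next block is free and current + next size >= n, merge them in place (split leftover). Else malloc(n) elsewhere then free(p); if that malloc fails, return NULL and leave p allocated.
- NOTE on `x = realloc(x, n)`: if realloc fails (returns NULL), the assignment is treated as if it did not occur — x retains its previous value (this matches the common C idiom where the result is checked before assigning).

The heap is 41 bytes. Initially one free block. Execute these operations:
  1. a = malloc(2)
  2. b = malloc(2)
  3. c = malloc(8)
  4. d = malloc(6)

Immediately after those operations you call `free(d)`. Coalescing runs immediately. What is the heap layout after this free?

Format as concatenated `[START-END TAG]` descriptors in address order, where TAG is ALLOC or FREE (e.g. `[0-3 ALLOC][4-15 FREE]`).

Op 1: a = malloc(2) -> a = 0; heap: [0-1 ALLOC][2-40 FREE]
Op 2: b = malloc(2) -> b = 2; heap: [0-1 ALLOC][2-3 ALLOC][4-40 FREE]
Op 3: c = malloc(8) -> c = 4; heap: [0-1 ALLOC][2-3 ALLOC][4-11 ALLOC][12-40 FREE]
Op 4: d = malloc(6) -> d = 12; heap: [0-1 ALLOC][2-3 ALLOC][4-11 ALLOC][12-17 ALLOC][18-40 FREE]
free(d): d = 12 -> block [12-17 ALLOC]; mark free, coalesce with adjacent free neighbors -> [0-1 ALLOC][2-3 ALLOC][4-11 ALLOC][12-40 FREE]

Answer: [0-1 ALLOC][2-3 ALLOC][4-11 ALLOC][12-40 FREE]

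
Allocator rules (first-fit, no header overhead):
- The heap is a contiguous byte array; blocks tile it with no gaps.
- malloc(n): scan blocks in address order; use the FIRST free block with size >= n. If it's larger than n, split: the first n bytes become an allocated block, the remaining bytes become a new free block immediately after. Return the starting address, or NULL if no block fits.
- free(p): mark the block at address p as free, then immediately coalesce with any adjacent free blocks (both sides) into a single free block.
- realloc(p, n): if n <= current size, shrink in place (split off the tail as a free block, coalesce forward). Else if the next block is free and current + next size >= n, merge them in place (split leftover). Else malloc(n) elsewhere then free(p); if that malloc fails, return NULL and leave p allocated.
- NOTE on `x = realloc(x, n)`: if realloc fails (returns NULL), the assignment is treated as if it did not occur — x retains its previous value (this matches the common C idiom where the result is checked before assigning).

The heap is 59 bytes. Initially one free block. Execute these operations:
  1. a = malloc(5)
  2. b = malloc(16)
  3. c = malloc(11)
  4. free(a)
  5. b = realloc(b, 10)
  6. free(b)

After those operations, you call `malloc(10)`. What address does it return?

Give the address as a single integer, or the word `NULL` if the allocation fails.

Op 1: a = malloc(5) -> a = 0; heap: [0-4 ALLOC][5-58 FREE]
Op 2: b = malloc(16) -> b = 5; heap: [0-4 ALLOC][5-20 ALLOC][21-58 FREE]
Op 3: c = malloc(11) -> c = 21; heap: [0-4 ALLOC][5-20 ALLOC][21-31 ALLOC][32-58 FREE]
Op 4: free(a) -> (freed a); heap: [0-4 FREE][5-20 ALLOC][21-31 ALLOC][32-58 FREE]
Op 5: b = realloc(b, 10) -> b = 5; heap: [0-4 FREE][5-14 ALLOC][15-20 FREE][21-31 ALLOC][32-58 FREE]
Op 6: free(b) -> (freed b); heap: [0-20 FREE][21-31 ALLOC][32-58 FREE]
malloc(10): first-fit scan over [0-20 FREE][21-31 ALLOC][32-58 FREE] -> 0

Answer: 0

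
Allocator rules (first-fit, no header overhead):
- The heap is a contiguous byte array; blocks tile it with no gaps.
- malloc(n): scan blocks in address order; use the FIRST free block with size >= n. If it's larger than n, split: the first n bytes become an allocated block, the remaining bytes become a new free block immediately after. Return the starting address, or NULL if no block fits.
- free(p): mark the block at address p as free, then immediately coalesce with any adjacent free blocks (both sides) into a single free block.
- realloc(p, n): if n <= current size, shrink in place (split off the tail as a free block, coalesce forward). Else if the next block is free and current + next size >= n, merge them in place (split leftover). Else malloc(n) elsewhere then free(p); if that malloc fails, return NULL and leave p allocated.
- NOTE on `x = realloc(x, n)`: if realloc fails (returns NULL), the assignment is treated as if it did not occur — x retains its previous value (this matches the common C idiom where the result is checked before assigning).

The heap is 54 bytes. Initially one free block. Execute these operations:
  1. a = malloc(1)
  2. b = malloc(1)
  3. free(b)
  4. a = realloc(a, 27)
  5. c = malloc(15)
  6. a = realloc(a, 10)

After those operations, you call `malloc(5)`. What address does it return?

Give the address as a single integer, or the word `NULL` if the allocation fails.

Answer: 10

Derivation:
Op 1: a = malloc(1) -> a = 0; heap: [0-0 ALLOC][1-53 FREE]
Op 2: b = malloc(1) -> b = 1; heap: [0-0 ALLOC][1-1 ALLOC][2-53 FREE]
Op 3: free(b) -> (freed b); heap: [0-0 ALLOC][1-53 FREE]
Op 4: a = realloc(a, 27) -> a = 0; heap: [0-26 ALLOC][27-53 FREE]
Op 5: c = malloc(15) -> c = 27; heap: [0-26 ALLOC][27-41 ALLOC][42-53 FREE]
Op 6: a = realloc(a, 10) -> a = 0; heap: [0-9 ALLOC][10-26 FREE][27-41 ALLOC][42-53 FREE]
malloc(5): first-fit scan over [0-9 ALLOC][10-26 FREE][27-41 ALLOC][42-53 FREE] -> 10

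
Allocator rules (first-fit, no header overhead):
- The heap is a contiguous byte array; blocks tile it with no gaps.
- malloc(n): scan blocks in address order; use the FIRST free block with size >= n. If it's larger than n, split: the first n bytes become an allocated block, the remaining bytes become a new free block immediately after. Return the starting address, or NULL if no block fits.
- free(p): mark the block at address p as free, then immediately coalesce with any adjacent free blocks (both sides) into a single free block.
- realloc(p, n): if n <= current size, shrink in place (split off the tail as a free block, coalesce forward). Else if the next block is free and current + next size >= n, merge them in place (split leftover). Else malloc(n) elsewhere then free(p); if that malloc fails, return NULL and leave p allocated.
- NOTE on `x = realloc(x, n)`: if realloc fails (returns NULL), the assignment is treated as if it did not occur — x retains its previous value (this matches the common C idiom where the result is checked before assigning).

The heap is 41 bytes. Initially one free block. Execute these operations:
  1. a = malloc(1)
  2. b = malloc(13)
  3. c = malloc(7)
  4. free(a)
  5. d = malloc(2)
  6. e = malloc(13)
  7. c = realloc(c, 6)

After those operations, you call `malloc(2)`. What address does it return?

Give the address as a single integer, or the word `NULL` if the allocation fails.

Answer: 36

Derivation:
Op 1: a = malloc(1) -> a = 0; heap: [0-0 ALLOC][1-40 FREE]
Op 2: b = malloc(13) -> b = 1; heap: [0-0 ALLOC][1-13 ALLOC][14-40 FREE]
Op 3: c = malloc(7) -> c = 14; heap: [0-0 ALLOC][1-13 ALLOC][14-20 ALLOC][21-40 FREE]
Op 4: free(a) -> (freed a); heap: [0-0 FREE][1-13 ALLOC][14-20 ALLOC][21-40 FREE]
Op 5: d = malloc(2) -> d = 21; heap: [0-0 FREE][1-13 ALLOC][14-20 ALLOC][21-22 ALLOC][23-40 FREE]
Op 6: e = malloc(13) -> e = 23; heap: [0-0 FREE][1-13 ALLOC][14-20 ALLOC][21-22 ALLOC][23-35 ALLOC][36-40 FREE]
Op 7: c = realloc(c, 6) -> c = 14; heap: [0-0 FREE][1-13 ALLOC][14-19 ALLOC][20-20 FREE][21-22 ALLOC][23-35 ALLOC][36-40 FREE]
malloc(2): first-fit scan over [0-0 FREE][1-13 ALLOC][14-19 ALLOC][20-20 FREE][21-22 ALLOC][23-35 ALLOC][36-40 FREE] -> 36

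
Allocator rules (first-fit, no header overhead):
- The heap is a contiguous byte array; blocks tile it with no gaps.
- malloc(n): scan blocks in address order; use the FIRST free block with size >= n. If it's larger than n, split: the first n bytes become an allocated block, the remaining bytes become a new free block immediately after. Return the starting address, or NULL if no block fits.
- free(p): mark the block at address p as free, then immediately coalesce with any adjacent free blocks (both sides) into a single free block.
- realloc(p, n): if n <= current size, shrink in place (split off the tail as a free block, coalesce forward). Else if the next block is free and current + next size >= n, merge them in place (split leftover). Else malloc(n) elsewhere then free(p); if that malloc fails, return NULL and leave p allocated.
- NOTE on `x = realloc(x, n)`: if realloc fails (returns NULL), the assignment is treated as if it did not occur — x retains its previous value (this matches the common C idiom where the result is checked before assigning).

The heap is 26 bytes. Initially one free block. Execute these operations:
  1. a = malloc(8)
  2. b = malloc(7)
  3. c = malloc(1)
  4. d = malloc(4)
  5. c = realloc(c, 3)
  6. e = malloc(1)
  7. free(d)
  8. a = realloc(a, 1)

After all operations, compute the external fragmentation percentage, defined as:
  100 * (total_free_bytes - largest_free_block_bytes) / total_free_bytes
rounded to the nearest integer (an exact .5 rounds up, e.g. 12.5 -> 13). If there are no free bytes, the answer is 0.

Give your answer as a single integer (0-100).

Answer: 50

Derivation:
Op 1: a = malloc(8) -> a = 0; heap: [0-7 ALLOC][8-25 FREE]
Op 2: b = malloc(7) -> b = 8; heap: [0-7 ALLOC][8-14 ALLOC][15-25 FREE]
Op 3: c = malloc(1) -> c = 15; heap: [0-7 ALLOC][8-14 ALLOC][15-15 ALLOC][16-25 FREE]
Op 4: d = malloc(4) -> d = 16; heap: [0-7 ALLOC][8-14 ALLOC][15-15 ALLOC][16-19 ALLOC][20-25 FREE]
Op 5: c = realloc(c, 3) -> c = 20; heap: [0-7 ALLOC][8-14 ALLOC][15-15 FREE][16-19 ALLOC][20-22 ALLOC][23-25 FREE]
Op 6: e = malloc(1) -> e = 15; heap: [0-7 ALLOC][8-14 ALLOC][15-15 ALLOC][16-19 ALLOC][20-22 ALLOC][23-25 FREE]
Op 7: free(d) -> (freed d); heap: [0-7 ALLOC][8-14 ALLOC][15-15 ALLOC][16-19 FREE][20-22 ALLOC][23-25 FREE]
Op 8: a = realloc(a, 1) -> a = 0; heap: [0-0 ALLOC][1-7 FREE][8-14 ALLOC][15-15 ALLOC][16-19 FREE][20-22 ALLOC][23-25 FREE]
Free blocks: [7 4 3] total_free=14 largest=7 -> 100*(14-7)/14 = 700/14 = 50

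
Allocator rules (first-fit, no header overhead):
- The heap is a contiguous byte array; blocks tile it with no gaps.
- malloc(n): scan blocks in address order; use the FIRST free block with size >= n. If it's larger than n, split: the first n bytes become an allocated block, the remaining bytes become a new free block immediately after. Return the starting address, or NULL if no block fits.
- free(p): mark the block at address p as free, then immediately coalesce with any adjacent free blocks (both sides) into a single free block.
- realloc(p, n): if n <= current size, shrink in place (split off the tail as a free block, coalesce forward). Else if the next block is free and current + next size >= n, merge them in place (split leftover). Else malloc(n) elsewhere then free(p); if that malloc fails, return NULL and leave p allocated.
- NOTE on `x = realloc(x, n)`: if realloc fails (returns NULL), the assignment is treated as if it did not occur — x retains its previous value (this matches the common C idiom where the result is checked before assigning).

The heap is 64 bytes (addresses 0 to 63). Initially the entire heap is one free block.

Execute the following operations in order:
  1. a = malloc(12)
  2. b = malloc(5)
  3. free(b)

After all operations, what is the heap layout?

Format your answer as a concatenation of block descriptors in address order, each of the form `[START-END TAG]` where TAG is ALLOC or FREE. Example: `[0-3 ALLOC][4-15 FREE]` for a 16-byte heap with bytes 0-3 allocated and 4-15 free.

Answer: [0-11 ALLOC][12-63 FREE]

Derivation:
Op 1: a = malloc(12) -> a = 0; heap: [0-11 ALLOC][12-63 FREE]
Op 2: b = malloc(5) -> b = 12; heap: [0-11 ALLOC][12-16 ALLOC][17-63 FREE]
Op 3: free(b) -> (freed b); heap: [0-11 ALLOC][12-63 FREE]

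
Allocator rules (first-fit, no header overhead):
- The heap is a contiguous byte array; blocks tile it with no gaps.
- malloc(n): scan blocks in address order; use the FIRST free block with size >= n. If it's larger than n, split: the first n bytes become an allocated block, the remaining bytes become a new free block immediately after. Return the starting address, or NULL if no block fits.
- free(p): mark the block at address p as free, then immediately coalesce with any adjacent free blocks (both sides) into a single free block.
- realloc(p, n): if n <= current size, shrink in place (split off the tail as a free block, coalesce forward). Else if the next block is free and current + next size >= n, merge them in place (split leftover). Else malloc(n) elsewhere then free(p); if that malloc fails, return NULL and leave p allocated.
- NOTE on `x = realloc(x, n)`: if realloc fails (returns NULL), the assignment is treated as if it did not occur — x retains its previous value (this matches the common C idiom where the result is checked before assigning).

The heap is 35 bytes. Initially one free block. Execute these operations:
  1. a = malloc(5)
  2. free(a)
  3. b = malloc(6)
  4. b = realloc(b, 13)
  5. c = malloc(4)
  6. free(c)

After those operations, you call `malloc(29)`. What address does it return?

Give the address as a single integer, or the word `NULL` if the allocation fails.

Op 1: a = malloc(5) -> a = 0; heap: [0-4 ALLOC][5-34 FREE]
Op 2: free(a) -> (freed a); heap: [0-34 FREE]
Op 3: b = malloc(6) -> b = 0; heap: [0-5 ALLOC][6-34 FREE]
Op 4: b = realloc(b, 13) -> b = 0; heap: [0-12 ALLOC][13-34 FREE]
Op 5: c = malloc(4) -> c = 13; heap: [0-12 ALLOC][13-16 ALLOC][17-34 FREE]
Op 6: free(c) -> (freed c); heap: [0-12 ALLOC][13-34 FREE]
malloc(29): first-fit scan over [0-12 ALLOC][13-34 FREE] -> NULL

Answer: NULL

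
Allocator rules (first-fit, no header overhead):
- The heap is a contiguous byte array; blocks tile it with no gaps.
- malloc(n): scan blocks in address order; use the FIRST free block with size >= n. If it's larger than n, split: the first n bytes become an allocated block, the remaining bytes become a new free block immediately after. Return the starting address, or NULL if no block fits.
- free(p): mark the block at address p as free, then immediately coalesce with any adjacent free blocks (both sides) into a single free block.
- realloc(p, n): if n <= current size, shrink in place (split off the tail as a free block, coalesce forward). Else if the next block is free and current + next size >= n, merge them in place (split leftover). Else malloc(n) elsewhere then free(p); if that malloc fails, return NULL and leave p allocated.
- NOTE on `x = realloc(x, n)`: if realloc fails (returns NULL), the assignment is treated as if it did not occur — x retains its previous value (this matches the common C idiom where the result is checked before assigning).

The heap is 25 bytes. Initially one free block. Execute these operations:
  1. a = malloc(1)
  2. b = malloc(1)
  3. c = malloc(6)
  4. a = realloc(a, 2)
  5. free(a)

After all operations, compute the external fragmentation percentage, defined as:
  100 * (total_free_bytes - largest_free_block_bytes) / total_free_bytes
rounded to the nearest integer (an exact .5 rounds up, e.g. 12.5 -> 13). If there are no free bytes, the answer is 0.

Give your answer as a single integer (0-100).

Op 1: a = malloc(1) -> a = 0; heap: [0-0 ALLOC][1-24 FREE]
Op 2: b = malloc(1) -> b = 1; heap: [0-0 ALLOC][1-1 ALLOC][2-24 FREE]
Op 3: c = malloc(6) -> c = 2; heap: [0-0 ALLOC][1-1 ALLOC][2-7 ALLOC][8-24 FREE]
Op 4: a = realloc(a, 2) -> a = 8; heap: [0-0 FREE][1-1 ALLOC][2-7 ALLOC][8-9 ALLOC][10-24 FREE]
Op 5: free(a) -> (freed a); heap: [0-0 FREE][1-1 ALLOC][2-7 ALLOC][8-24 FREE]
Free blocks: [1 17] total_free=18 largest=17 -> 100*(18-17)/18 = 100/18 ≈ 5.556 -> rounds to 6

Answer: 6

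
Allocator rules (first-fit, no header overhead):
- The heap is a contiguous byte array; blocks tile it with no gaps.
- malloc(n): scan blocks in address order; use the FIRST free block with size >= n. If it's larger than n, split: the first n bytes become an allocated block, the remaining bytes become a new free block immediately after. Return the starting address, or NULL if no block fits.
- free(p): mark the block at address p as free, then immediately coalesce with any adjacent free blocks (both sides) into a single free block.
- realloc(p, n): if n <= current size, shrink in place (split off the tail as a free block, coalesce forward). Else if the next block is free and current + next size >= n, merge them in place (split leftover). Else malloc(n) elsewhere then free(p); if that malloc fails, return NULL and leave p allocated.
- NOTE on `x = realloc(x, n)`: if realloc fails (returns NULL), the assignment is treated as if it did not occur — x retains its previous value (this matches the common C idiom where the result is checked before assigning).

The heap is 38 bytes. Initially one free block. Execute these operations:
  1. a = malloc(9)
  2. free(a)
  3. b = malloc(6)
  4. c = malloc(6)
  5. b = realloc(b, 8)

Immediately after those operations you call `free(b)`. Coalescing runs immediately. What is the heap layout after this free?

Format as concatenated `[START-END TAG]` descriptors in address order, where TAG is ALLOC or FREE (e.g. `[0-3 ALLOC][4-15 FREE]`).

Op 1: a = malloc(9) -> a = 0; heap: [0-8 ALLOC][9-37 FREE]
Op 2: free(a) -> (freed a); heap: [0-37 FREE]
Op 3: b = malloc(6) -> b = 0; heap: [0-5 ALLOC][6-37 FREE]
Op 4: c = malloc(6) -> c = 6; heap: [0-5 ALLOC][6-11 ALLOC][12-37 FREE]
Op 5: b = realloc(b, 8) -> b = 12; heap: [0-5 FREE][6-11 ALLOC][12-19 ALLOC][20-37 FREE]
free(b): b = 12 -> block [12-19 ALLOC]; mark free, coalesce with adjacent free neighbors -> [0-5 FREE][6-11 ALLOC][12-37 FREE]

Answer: [0-5 FREE][6-11 ALLOC][12-37 FREE]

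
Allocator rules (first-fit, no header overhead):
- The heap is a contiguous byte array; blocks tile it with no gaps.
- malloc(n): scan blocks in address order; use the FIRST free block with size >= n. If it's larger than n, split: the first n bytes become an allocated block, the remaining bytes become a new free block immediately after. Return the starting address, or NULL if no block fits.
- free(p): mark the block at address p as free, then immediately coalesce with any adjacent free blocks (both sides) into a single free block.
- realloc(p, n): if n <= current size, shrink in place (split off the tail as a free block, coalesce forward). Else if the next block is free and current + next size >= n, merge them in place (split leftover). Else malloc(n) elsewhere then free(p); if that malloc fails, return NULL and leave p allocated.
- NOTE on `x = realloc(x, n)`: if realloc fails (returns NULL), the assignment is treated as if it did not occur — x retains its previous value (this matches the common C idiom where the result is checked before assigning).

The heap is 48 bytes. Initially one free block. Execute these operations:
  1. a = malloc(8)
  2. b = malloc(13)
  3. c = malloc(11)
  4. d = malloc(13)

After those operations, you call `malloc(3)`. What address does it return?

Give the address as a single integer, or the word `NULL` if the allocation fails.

Answer: 45

Derivation:
Op 1: a = malloc(8) -> a = 0; heap: [0-7 ALLOC][8-47 FREE]
Op 2: b = malloc(13) -> b = 8; heap: [0-7 ALLOC][8-20 ALLOC][21-47 FREE]
Op 3: c = malloc(11) -> c = 21; heap: [0-7 ALLOC][8-20 ALLOC][21-31 ALLOC][32-47 FREE]
Op 4: d = malloc(13) -> d = 32; heap: [0-7 ALLOC][8-20 ALLOC][21-31 ALLOC][32-44 ALLOC][45-47 FREE]
malloc(3): first-fit scan over [0-7 ALLOC][8-20 ALLOC][21-31 ALLOC][32-44 ALLOC][45-47 FREE] -> 45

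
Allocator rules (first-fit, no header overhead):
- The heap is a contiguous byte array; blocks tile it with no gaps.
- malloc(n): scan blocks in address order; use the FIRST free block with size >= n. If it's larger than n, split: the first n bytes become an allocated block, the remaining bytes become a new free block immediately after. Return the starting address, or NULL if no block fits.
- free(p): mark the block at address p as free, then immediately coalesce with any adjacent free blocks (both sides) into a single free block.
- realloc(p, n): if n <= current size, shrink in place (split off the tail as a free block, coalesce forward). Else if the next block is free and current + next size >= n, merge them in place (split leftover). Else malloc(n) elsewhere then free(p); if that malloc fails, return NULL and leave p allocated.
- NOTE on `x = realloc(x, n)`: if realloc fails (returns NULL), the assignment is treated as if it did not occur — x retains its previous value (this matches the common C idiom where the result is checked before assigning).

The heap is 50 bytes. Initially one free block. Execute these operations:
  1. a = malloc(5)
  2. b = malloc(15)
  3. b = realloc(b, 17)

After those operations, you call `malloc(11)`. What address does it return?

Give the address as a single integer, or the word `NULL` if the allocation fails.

Answer: 22

Derivation:
Op 1: a = malloc(5) -> a = 0; heap: [0-4 ALLOC][5-49 FREE]
Op 2: b = malloc(15) -> b = 5; heap: [0-4 ALLOC][5-19 ALLOC][20-49 FREE]
Op 3: b = realloc(b, 17) -> b = 5; heap: [0-4 ALLOC][5-21 ALLOC][22-49 FREE]
malloc(11): first-fit scan over [0-4 ALLOC][5-21 ALLOC][22-49 FREE] -> 22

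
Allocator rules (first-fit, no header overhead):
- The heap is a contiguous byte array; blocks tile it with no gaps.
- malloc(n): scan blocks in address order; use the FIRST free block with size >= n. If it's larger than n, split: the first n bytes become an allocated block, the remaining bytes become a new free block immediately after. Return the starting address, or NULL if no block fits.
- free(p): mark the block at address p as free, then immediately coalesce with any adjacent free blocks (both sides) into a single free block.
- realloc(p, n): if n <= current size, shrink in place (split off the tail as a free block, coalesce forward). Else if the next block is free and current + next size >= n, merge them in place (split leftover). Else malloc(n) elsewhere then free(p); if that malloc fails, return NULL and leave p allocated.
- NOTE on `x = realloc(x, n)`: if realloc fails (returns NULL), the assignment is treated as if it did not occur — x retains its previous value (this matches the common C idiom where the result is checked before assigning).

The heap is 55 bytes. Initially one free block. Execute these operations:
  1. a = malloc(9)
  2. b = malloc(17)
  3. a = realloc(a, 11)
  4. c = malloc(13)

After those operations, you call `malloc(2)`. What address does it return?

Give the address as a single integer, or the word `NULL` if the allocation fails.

Op 1: a = malloc(9) -> a = 0; heap: [0-8 ALLOC][9-54 FREE]
Op 2: b = malloc(17) -> b = 9; heap: [0-8 ALLOC][9-25 ALLOC][26-54 FREE]
Op 3: a = realloc(a, 11) -> a = 26; heap: [0-8 FREE][9-25 ALLOC][26-36 ALLOC][37-54 FREE]
Op 4: c = malloc(13) -> c = 37; heap: [0-8 FREE][9-25 ALLOC][26-36 ALLOC][37-49 ALLOC][50-54 FREE]
malloc(2): first-fit scan over [0-8 FREE][9-25 ALLOC][26-36 ALLOC][37-49 ALLOC][50-54 FREE] -> 0

Answer: 0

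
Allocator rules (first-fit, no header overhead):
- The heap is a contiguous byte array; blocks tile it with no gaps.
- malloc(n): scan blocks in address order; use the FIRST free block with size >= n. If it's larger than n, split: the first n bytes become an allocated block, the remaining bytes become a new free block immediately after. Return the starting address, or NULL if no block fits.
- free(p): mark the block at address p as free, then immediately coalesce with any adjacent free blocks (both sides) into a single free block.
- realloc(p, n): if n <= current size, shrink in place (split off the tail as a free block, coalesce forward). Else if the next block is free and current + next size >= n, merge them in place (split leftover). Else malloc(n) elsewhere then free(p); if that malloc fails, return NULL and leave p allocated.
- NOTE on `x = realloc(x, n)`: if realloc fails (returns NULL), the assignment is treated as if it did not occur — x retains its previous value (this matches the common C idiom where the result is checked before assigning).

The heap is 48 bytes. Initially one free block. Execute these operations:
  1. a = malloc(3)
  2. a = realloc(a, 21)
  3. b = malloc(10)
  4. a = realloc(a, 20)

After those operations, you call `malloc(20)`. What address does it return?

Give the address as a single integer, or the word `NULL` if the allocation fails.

Answer: NULL

Derivation:
Op 1: a = malloc(3) -> a = 0; heap: [0-2 ALLOC][3-47 FREE]
Op 2: a = realloc(a, 21) -> a = 0; heap: [0-20 ALLOC][21-47 FREE]
Op 3: b = malloc(10) -> b = 21; heap: [0-20 ALLOC][21-30 ALLOC][31-47 FREE]
Op 4: a = realloc(a, 20) -> a = 0; heap: [0-19 ALLOC][20-20 FREE][21-30 ALLOC][31-47 FREE]
malloc(20): first-fit scan over [0-19 ALLOC][20-20 FREE][21-30 ALLOC][31-47 FREE] -> NULL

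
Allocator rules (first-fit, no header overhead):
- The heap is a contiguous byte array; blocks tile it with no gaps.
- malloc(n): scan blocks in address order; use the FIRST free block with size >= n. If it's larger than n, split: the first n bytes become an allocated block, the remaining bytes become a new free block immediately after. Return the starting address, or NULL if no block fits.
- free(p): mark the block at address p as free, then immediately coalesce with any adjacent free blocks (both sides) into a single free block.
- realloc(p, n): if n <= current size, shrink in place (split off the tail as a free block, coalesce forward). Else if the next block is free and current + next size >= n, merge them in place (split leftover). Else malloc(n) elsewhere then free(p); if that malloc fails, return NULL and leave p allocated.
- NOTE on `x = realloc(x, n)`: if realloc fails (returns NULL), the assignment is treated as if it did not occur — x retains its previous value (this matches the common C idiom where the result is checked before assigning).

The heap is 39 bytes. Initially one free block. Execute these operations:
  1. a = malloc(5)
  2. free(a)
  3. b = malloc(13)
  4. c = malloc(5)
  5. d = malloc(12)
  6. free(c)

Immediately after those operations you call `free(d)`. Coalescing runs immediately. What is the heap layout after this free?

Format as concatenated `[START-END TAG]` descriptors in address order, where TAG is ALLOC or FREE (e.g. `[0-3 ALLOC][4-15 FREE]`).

Op 1: a = malloc(5) -> a = 0; heap: [0-4 ALLOC][5-38 FREE]
Op 2: free(a) -> (freed a); heap: [0-38 FREE]
Op 3: b = malloc(13) -> b = 0; heap: [0-12 ALLOC][13-38 FREE]
Op 4: c = malloc(5) -> c = 13; heap: [0-12 ALLOC][13-17 ALLOC][18-38 FREE]
Op 5: d = malloc(12) -> d = 18; heap: [0-12 ALLOC][13-17 ALLOC][18-29 ALLOC][30-38 FREE]
Op 6: free(c) -> (freed c); heap: [0-12 ALLOC][13-17 FREE][18-29 ALLOC][30-38 FREE]
free(d): d = 18 -> block [18-29 ALLOC]; mark free, coalesce with adjacent free neighbors -> [0-12 ALLOC][13-38 FREE]

Answer: [0-12 ALLOC][13-38 FREE]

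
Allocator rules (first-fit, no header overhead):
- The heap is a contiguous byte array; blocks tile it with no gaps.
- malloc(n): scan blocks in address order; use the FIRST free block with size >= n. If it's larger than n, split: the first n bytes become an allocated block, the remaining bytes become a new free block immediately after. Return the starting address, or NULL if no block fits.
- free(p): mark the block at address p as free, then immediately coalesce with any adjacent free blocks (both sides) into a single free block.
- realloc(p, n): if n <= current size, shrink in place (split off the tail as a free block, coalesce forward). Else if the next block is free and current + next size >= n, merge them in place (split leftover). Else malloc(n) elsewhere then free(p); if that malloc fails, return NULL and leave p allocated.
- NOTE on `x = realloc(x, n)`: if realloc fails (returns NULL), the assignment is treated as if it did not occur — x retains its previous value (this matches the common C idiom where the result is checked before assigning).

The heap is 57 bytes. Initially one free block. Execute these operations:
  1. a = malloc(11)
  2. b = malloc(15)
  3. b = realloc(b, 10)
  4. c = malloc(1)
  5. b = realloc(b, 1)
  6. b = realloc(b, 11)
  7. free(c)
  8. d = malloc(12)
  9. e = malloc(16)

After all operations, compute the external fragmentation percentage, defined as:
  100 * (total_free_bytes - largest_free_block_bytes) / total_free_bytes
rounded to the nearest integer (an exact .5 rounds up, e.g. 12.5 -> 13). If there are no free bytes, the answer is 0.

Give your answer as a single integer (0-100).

Answer: 48

Derivation:
Op 1: a = malloc(11) -> a = 0; heap: [0-10 ALLOC][11-56 FREE]
Op 2: b = malloc(15) -> b = 11; heap: [0-10 ALLOC][11-25 ALLOC][26-56 FREE]
Op 3: b = realloc(b, 10) -> b = 11; heap: [0-10 ALLOC][11-20 ALLOC][21-56 FREE]
Op 4: c = malloc(1) -> c = 21; heap: [0-10 ALLOC][11-20 ALLOC][21-21 ALLOC][22-56 FREE]
Op 5: b = realloc(b, 1) -> b = 11; heap: [0-10 ALLOC][11-11 ALLOC][12-20 FREE][21-21 ALLOC][22-56 FREE]
Op 6: b = realloc(b, 11) -> b = 22; heap: [0-10 ALLOC][11-20 FREE][21-21 ALLOC][22-32 ALLOC][33-56 FREE]
Op 7: free(c) -> (freed c); heap: [0-10 ALLOC][11-21 FREE][22-32 ALLOC][33-56 FREE]
Op 8: d = malloc(12) -> d = 33; heap: [0-10 ALLOC][11-21 FREE][22-32 ALLOC][33-44 ALLOC][45-56 FREE]
Op 9: e = malloc(16) -> e = NULL; heap: [0-10 ALLOC][11-21 FREE][22-32 ALLOC][33-44 ALLOC][45-56 FREE]
Free blocks: [11 12] total_free=23 largest=12 -> 100*(23-12)/23 = 1100/23 ≈ 47.826 -> rounds to 48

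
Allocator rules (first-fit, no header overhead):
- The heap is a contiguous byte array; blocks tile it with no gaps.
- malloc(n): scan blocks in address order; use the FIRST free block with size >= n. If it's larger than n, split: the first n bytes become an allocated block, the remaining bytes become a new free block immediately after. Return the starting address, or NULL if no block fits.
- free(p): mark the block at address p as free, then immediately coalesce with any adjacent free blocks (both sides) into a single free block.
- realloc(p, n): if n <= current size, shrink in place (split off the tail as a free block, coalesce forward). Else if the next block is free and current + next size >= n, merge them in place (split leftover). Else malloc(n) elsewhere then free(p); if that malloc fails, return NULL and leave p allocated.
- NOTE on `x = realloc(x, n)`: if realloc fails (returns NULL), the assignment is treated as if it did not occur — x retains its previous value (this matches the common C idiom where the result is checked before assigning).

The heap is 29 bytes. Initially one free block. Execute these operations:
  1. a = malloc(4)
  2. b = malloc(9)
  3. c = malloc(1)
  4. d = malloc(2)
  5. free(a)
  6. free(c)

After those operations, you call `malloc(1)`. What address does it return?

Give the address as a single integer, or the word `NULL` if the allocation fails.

Op 1: a = malloc(4) -> a = 0; heap: [0-3 ALLOC][4-28 FREE]
Op 2: b = malloc(9) -> b = 4; heap: [0-3 ALLOC][4-12 ALLOC][13-28 FREE]
Op 3: c = malloc(1) -> c = 13; heap: [0-3 ALLOC][4-12 ALLOC][13-13 ALLOC][14-28 FREE]
Op 4: d = malloc(2) -> d = 14; heap: [0-3 ALLOC][4-12 ALLOC][13-13 ALLOC][14-15 ALLOC][16-28 FREE]
Op 5: free(a) -> (freed a); heap: [0-3 FREE][4-12 ALLOC][13-13 ALLOC][14-15 ALLOC][16-28 FREE]
Op 6: free(c) -> (freed c); heap: [0-3 FREE][4-12 ALLOC][13-13 FREE][14-15 ALLOC][16-28 FREE]
malloc(1): first-fit scan over [0-3 FREE][4-12 ALLOC][13-13 FREE][14-15 ALLOC][16-28 FREE] -> 0

Answer: 0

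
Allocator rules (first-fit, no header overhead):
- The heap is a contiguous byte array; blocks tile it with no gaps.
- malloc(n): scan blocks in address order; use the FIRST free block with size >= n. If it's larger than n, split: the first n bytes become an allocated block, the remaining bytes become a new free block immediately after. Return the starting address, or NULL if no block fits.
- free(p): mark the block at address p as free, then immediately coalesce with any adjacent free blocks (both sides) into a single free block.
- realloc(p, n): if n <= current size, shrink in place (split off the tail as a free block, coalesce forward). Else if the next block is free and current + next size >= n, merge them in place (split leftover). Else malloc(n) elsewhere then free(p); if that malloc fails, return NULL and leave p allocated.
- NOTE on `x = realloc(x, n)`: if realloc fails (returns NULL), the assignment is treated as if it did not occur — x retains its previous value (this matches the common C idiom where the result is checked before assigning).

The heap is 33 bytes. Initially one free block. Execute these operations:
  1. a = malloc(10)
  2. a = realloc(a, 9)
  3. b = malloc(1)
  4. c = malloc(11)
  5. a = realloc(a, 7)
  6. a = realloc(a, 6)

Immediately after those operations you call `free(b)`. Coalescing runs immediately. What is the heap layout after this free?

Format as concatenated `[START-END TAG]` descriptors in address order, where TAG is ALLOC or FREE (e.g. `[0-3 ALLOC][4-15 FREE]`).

Op 1: a = malloc(10) -> a = 0; heap: [0-9 ALLOC][10-32 FREE]
Op 2: a = realloc(a, 9) -> a = 0; heap: [0-8 ALLOC][9-32 FREE]
Op 3: b = malloc(1) -> b = 9; heap: [0-8 ALLOC][9-9 ALLOC][10-32 FREE]
Op 4: c = malloc(11) -> c = 10; heap: [0-8 ALLOC][9-9 ALLOC][10-20 ALLOC][21-32 FREE]
Op 5: a = realloc(a, 7) -> a = 0; heap: [0-6 ALLOC][7-8 FREE][9-9 ALLOC][10-20 ALLOC][21-32 FREE]
Op 6: a = realloc(a, 6) -> a = 0; heap: [0-5 ALLOC][6-8 FREE][9-9 ALLOC][10-20 ALLOC][21-32 FREE]
free(b): b = 9 -> block [9-9 ALLOC]; mark free, coalesce with adjacent free neighbors -> [0-5 ALLOC][6-9 FREE][10-20 ALLOC][21-32 FREE]

Answer: [0-5 ALLOC][6-9 FREE][10-20 ALLOC][21-32 FREE]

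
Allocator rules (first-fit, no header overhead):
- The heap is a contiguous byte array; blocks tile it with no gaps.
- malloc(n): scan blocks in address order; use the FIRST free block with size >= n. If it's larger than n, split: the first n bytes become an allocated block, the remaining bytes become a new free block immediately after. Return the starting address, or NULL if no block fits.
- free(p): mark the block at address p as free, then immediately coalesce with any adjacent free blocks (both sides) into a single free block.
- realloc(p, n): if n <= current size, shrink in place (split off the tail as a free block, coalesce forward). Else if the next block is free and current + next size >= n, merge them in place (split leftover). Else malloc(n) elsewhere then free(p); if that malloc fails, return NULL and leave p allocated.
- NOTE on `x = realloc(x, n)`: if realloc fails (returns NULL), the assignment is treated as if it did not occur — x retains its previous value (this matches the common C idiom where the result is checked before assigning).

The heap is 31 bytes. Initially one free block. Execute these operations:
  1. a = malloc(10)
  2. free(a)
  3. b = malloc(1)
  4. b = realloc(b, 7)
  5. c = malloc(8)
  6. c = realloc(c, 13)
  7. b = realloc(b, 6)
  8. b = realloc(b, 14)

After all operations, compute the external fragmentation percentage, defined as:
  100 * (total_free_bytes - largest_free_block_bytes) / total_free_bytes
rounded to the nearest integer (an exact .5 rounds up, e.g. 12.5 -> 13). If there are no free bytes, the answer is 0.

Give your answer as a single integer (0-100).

Op 1: a = malloc(10) -> a = 0; heap: [0-9 ALLOC][10-30 FREE]
Op 2: free(a) -> (freed a); heap: [0-30 FREE]
Op 3: b = malloc(1) -> b = 0; heap: [0-0 ALLOC][1-30 FREE]
Op 4: b = realloc(b, 7) -> b = 0; heap: [0-6 ALLOC][7-30 FREE]
Op 5: c = malloc(8) -> c = 7; heap: [0-6 ALLOC][7-14 ALLOC][15-30 FREE]
Op 6: c = realloc(c, 13) -> c = 7; heap: [0-6 ALLOC][7-19 ALLOC][20-30 FREE]
Op 7: b = realloc(b, 6) -> b = 0; heap: [0-5 ALLOC][6-6 FREE][7-19 ALLOC][20-30 FREE]
Op 8: b = realloc(b, 14) -> NULL (b unchanged); heap: [0-5 ALLOC][6-6 FREE][7-19 ALLOC][20-30 FREE]
Free blocks: [1 11] total_free=12 largest=11 -> 100*(12-11)/12 = 100/12 ≈ 8.333 -> rounds to 8

Answer: 8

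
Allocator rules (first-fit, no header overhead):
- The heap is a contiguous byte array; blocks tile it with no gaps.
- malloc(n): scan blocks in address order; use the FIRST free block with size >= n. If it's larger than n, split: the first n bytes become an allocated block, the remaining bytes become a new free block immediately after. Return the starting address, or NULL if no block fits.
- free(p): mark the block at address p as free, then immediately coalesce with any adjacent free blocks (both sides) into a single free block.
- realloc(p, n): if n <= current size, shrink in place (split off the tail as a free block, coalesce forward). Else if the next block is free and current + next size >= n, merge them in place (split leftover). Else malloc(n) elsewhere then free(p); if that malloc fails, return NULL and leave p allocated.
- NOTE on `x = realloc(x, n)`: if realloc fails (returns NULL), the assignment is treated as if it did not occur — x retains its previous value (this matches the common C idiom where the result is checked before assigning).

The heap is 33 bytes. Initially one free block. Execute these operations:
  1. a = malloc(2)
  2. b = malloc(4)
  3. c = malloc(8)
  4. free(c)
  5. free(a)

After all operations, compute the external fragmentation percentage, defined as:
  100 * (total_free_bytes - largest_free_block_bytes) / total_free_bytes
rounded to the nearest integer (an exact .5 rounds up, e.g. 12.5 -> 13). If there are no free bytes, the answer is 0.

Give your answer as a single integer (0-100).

Op 1: a = malloc(2) -> a = 0; heap: [0-1 ALLOC][2-32 FREE]
Op 2: b = malloc(4) -> b = 2; heap: [0-1 ALLOC][2-5 ALLOC][6-32 FREE]
Op 3: c = malloc(8) -> c = 6; heap: [0-1 ALLOC][2-5 ALLOC][6-13 ALLOC][14-32 FREE]
Op 4: free(c) -> (freed c); heap: [0-1 ALLOC][2-5 ALLOC][6-32 FREE]
Op 5: free(a) -> (freed a); heap: [0-1 FREE][2-5 ALLOC][6-32 FREE]
Free blocks: [2 27] total_free=29 largest=27 -> 100*(29-27)/29 = 200/29 ≈ 6.897 -> rounds to 7

Answer: 7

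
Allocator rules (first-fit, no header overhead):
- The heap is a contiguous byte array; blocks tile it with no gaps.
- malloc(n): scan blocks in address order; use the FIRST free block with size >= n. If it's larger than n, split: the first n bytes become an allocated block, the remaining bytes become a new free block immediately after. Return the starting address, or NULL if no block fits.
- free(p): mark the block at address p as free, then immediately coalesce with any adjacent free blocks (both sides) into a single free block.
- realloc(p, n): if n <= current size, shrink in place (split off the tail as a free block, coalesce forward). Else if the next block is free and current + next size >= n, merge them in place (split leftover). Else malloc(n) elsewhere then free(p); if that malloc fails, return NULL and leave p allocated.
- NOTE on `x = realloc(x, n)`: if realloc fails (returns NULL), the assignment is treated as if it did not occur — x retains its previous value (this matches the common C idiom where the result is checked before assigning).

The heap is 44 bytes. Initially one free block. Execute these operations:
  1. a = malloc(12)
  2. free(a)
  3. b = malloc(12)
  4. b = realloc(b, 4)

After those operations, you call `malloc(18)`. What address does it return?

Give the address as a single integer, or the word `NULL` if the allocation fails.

Op 1: a = malloc(12) -> a = 0; heap: [0-11 ALLOC][12-43 FREE]
Op 2: free(a) -> (freed a); heap: [0-43 FREE]
Op 3: b = malloc(12) -> b = 0; heap: [0-11 ALLOC][12-43 FREE]
Op 4: b = realloc(b, 4) -> b = 0; heap: [0-3 ALLOC][4-43 FREE]
malloc(18): first-fit scan over [0-3 ALLOC][4-43 FREE] -> 4

Answer: 4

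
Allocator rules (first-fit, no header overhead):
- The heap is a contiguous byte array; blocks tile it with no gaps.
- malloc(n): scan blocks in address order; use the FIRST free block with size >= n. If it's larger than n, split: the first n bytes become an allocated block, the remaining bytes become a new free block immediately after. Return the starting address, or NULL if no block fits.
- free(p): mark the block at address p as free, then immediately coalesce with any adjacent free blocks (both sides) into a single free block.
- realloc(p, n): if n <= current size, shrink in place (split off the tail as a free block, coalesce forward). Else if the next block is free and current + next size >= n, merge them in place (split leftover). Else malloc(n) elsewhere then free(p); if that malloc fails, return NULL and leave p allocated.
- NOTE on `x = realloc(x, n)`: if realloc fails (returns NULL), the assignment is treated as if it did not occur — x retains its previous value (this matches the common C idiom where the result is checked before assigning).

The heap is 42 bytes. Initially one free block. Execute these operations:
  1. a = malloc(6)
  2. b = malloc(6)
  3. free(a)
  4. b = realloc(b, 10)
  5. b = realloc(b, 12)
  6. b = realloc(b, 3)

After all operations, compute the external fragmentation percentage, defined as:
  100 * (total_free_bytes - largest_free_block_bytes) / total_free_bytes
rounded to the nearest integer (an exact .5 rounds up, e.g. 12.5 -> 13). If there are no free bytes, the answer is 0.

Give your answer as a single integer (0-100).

Op 1: a = malloc(6) -> a = 0; heap: [0-5 ALLOC][6-41 FREE]
Op 2: b = malloc(6) -> b = 6; heap: [0-5 ALLOC][6-11 ALLOC][12-41 FREE]
Op 3: free(a) -> (freed a); heap: [0-5 FREE][6-11 ALLOC][12-41 FREE]
Op 4: b = realloc(b, 10) -> b = 6; heap: [0-5 FREE][6-15 ALLOC][16-41 FREE]
Op 5: b = realloc(b, 12) -> b = 6; heap: [0-5 FREE][6-17 ALLOC][18-41 FREE]
Op 6: b = realloc(b, 3) -> b = 6; heap: [0-5 FREE][6-8 ALLOC][9-41 FREE]
Free blocks: [6 33] total_free=39 largest=33 -> 100*(39-33)/39 = 600/39 ≈ 15.385 -> rounds to 15

Answer: 15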